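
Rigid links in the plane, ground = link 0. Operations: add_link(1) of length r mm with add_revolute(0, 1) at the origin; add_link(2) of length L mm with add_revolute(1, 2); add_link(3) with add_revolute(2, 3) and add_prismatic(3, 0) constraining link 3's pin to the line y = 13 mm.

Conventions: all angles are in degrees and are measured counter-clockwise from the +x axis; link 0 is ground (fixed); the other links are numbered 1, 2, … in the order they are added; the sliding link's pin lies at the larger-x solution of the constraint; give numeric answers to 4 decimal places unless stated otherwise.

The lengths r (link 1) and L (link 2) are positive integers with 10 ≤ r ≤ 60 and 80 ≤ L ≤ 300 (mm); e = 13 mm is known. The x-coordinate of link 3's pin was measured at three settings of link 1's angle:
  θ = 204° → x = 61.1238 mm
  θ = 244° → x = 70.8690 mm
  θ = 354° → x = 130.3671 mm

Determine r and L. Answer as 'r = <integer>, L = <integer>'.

constraint per measurement: (x − r cos θ)² + (r sin θ − e)² = L²
subtracting the θ₁ and θ₂ equations cancels the r² and L² terms:
r = (x₁² − x₂²) / (2[(x₁cos θ₁ + e sin θ₁) − (x₂cos θ₂ + e sin θ₂)]) = 34.9999 → r = 35
L² = (x₁ − r cos θ₁)² + (r sin θ₁ − e)² = 9409.0052 → L = 97.0000 → L = 97
check at θ₃=354°: x = 130.3671 (printed 130.3671) ✓

r = 35, L = 97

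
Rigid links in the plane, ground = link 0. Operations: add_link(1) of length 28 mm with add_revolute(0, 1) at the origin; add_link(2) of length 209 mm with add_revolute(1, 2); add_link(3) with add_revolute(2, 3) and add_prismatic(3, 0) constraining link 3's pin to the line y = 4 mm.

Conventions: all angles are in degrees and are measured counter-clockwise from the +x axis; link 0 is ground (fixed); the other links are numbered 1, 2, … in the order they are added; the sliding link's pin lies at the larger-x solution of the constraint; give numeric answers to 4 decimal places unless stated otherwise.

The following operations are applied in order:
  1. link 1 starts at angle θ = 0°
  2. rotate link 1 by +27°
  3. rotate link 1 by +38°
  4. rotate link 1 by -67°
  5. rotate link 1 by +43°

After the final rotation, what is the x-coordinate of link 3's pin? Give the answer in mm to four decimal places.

geometry: r = 28 mm, L = 209 mm, e = 4 mm; θ starts at 0°
rotate link 1 by +27°: θ ← 0° +27° = 27°
rotate link 1 by +38°: θ ← 27° +38° = 65°
rotate link 1 by -67°: θ ← 65° -67° = -2°
rotate link 1 by +43°: θ ← -2° +43° = 41°
crank pin P = (r cos θ, r sin θ) = (21.131868, 18.369653)
h = r sin θ − e = 18.369653 − 4 = 14.369653
x = r cos θ + √(L² − h²) = 21.131868 + 208.505427 = 229.637295

229.6373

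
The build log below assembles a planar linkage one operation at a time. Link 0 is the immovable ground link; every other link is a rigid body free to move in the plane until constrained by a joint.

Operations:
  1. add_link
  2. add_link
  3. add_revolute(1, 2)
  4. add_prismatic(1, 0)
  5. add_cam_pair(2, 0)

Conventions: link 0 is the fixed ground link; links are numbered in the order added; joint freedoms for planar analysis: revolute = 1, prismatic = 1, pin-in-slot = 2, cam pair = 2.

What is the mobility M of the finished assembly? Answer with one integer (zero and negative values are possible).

L=1 J1=0 J2=0
add link → L=2 J1=0 J2=0
add link → L=3 J1=0 J2=0
R@1,2 dof=1 J1 → L=3 J1=1 J2=0
P@1,0 dof=1 J1 → L=3 J1=2 J2=0
C@2,0 dof=2 J2 → L=3 J1=2 J2=1
M=3(L−1)−2J1−J2=3·2−2·2−1=1

M = 1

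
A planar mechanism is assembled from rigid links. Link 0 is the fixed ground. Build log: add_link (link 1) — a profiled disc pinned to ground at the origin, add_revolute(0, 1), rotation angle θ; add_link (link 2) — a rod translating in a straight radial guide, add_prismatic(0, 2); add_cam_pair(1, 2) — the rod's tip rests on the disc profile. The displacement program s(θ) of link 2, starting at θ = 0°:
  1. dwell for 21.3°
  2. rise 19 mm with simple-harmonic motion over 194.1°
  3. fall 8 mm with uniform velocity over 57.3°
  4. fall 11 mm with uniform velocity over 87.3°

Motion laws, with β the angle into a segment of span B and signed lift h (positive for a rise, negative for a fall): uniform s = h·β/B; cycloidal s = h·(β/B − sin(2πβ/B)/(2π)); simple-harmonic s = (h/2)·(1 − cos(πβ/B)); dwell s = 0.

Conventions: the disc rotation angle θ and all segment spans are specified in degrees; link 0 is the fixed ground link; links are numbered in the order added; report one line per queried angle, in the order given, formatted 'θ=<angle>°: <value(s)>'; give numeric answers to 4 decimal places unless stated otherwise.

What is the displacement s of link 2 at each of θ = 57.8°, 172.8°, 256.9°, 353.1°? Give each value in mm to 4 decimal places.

seg 1 [0°–21.3°] dwell: s stays 0.0000
seg 2 [21.3°–215.4°] simple-harmonic, h=19: θ=57.8° here. β=36.5, B=194.1. 19/2·(1 − cos(π·0.1880)) = 1.6101 → s = 1.6101
seg 2 [21.3°–215.4°] simple-harmonic, h=19: θ=172.8° here. β=151.5, B=194.1. 19/2·(1 − cos(π·0.7805)) = 16.8299 → s = 16.8299
seg 2 [21.3°–215.4°] simple-harmonic, h=19: full span → s += 19 → s = 19.0000
seg 3 [215.4°–272.7°] uniform, h=-8: θ=256.9° here. β=41.5, B=57.3. -8·41.5/57.3 = -5.7941 → s = 13.2059
seg 3 [215.4°–272.7°] uniform, h=-8: full span → s += -8 → s = 11.0000
seg 4 [272.7°–360°] uniform, h=-11: θ=353.1° here. β=80.4, B=87.3. -11·80.4/87.3 = -10.1306 → s = 0.8694

θ=57.8°: 1.6101
θ=172.8°: 16.8299
θ=256.9°: 13.2059
θ=353.1°: 0.8694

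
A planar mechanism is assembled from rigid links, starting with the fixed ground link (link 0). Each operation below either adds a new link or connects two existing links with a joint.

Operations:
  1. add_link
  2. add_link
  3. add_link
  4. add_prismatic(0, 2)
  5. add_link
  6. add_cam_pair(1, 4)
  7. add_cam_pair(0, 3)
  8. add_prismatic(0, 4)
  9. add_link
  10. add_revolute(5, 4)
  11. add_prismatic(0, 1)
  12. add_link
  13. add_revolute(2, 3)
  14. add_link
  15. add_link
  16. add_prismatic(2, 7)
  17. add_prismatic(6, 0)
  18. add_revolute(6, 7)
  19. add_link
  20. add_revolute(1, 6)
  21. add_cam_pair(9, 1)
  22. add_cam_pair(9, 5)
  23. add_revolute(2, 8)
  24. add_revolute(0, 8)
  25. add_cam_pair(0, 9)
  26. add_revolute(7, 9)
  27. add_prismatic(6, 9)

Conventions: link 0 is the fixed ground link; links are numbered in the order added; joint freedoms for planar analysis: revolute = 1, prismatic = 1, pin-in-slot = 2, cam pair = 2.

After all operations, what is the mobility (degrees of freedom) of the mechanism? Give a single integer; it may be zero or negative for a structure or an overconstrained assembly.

L=1 J1=0 J2=0
add link → L=2 J1=0 J2=0
add link → L=3 J1=0 J2=0
add link → L=4 J1=0 J2=0
P@0,2 dof=1 J1 → L=4 J1=1 J2=0
add link → L=5 J1=1 J2=0
C@1,4 dof=2 J2 → L=5 J1=1 J2=1
C@0,3 dof=2 J2 → L=5 J1=1 J2=2
P@0,4 dof=1 J1 → L=5 J1=2 J2=2
add link → L=6 J1=2 J2=2
R@5,4 dof=1 J1 → L=6 J1=3 J2=2
P@0,1 dof=1 J1 → L=6 J1=4 J2=2
add link → L=7 J1=4 J2=2
R@2,3 dof=1 J1 → L=7 J1=5 J2=2
add link → L=8 J1=5 J2=2
add link → L=9 J1=5 J2=2
P@2,7 dof=1 J1 → L=9 J1=6 J2=2
P@6,0 dof=1 J1 → L=9 J1=7 J2=2
R@6,7 dof=1 J1 → L=9 J1=8 J2=2
add link → L=10 J1=8 J2=2
R@1,6 dof=1 J1 → L=10 J1=9 J2=2
C@9,1 dof=2 J2 → L=10 J1=9 J2=3
C@9,5 dof=2 J2 → L=10 J1=9 J2=4
R@2,8 dof=1 J1 → L=10 J1=10 J2=4
R@0,8 dof=1 J1 → L=10 J1=11 J2=4
C@0,9 dof=2 J2 → L=10 J1=11 J2=5
R@7,9 dof=1 J1 → L=10 J1=12 J2=5
P@6,9 dof=1 J1 → L=10 J1=13 J2=5
M=3(L−1)−2J1−J2=3·9−2·13−5=-4

M = -4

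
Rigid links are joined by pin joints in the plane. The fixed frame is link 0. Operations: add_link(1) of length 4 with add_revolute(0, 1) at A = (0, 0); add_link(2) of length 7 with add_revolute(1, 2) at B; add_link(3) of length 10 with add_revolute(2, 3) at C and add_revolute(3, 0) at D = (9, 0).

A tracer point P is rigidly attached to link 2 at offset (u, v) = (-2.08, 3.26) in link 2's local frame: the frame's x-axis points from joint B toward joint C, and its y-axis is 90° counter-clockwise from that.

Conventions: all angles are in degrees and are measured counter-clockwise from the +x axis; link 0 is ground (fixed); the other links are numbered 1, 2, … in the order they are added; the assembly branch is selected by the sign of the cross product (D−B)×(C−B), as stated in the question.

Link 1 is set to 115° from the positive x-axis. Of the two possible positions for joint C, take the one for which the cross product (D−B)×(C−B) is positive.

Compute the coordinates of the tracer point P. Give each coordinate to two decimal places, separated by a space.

A=(0,0), D=(9.00,0)
B = A + 4.00·(cos115°, sin115°) = (-1.6905, 3.6252)
|BD| = 11.2884
circle(B,7.00) ∩ circle(D,10.00): a=3.3853, h=6.1270
  candidates: C₊=(3.4831,8.3405) cross=69.164; C₋=(-0.4522,-3.2644) cross=-69.164
  branch + wants cross > 0 → take C=(3.4831,8.3405) (cross=69.164)
ex = (C−B)/|BC| = (0.7391,0.6736); ey = (-0.6736,0.7391)
P = B + -2.08·ex + 3.26·ey = (-5.4237,4.6335)

-5.42 4.63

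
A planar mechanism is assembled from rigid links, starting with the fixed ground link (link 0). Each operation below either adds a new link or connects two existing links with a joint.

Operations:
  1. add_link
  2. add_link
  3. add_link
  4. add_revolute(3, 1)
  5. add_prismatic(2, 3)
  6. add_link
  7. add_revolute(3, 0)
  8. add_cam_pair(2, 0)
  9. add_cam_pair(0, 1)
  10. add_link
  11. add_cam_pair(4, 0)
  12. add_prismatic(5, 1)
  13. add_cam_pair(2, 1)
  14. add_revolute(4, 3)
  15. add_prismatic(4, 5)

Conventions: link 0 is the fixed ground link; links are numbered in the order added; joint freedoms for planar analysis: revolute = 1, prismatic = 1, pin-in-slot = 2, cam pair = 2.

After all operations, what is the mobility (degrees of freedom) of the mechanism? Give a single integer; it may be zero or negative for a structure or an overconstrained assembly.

link 0 = ground. State L|J1|J2 = 1|0|0
+link1  2|0|0
+link2  3|0|0
+link3  4|0|0
R(3,1) f=1→J1  4|1|0
P(2,3) f=1→J1  4|2|0
+link4  5|2|0
R(3,0) f=1→J1  5|3|0
C(2,0) f=2→J2  5|3|1
C(0,1) f=2→J2  5|3|2
+link5  6|3|2
C(4,0) f=2→J2  6|3|3
P(5,1) f=1→J1  6|4|3
C(2,1) f=2→J2  6|4|4
R(4,3) f=1→J1  6|5|4
P(4,5) f=1→J1  6|6|4
M = 3(6−1)−2·6−4 = 15−12−4 = -1

M = -1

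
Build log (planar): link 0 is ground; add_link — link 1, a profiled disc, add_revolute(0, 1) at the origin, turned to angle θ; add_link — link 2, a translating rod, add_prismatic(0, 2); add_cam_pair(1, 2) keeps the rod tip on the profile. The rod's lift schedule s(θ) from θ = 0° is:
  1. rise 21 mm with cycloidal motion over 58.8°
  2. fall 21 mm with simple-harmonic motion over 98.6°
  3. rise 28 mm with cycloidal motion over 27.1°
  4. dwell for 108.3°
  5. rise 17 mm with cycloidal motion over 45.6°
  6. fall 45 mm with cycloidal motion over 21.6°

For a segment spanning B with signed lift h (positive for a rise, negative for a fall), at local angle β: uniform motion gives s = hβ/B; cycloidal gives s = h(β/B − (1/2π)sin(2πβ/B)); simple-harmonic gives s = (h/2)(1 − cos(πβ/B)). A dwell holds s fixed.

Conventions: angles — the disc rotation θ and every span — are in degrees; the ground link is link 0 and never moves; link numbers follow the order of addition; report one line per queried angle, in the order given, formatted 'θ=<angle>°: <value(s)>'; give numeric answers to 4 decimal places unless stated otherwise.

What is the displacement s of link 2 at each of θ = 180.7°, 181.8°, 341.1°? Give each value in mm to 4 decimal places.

seg 1 [0°–58.8°] cycloidal, h=21: full span → s += 21 → s = 21.0000
seg 2 [58.8°–157.4°] simple-harmonic, h=-21: full span → s += -21 → s = 0.0000
seg 3 [157.4°–184.5°] cycloidal, h=28: θ=180.7° here. β=23.3, B=27.1. 28·(0.8598 − sin(2π·0.8598)/(2π)) = 27.5114 → s = 27.5114
seg 3 [157.4°–184.5°] cycloidal, h=28: θ=181.8° here. β=24.4, B=27.1. 28·(0.9004 − sin(2π·0.9004)/(2π)) = 27.8213 → s = 27.8213
seg 3 [157.4°–184.5°] cycloidal, h=28: full span → s += 28 → s = 28.0000
seg 4 [184.5°–292.8°] dwell: s stays 28.0000
seg 5 [292.8°–338.4°] cycloidal, h=17: full span → s += 17 → s = 45.0000
seg 6 [338.4°–360°] cycloidal, h=-45: θ=341.1° here. β=2.7, B=21.6. -45·(0.1250 − sin(2π·0.1250)/(2π)) = -0.5607 → s = 44.4393

θ=180.7°: 27.5114
θ=181.8°: 27.8213
θ=341.1°: 44.4393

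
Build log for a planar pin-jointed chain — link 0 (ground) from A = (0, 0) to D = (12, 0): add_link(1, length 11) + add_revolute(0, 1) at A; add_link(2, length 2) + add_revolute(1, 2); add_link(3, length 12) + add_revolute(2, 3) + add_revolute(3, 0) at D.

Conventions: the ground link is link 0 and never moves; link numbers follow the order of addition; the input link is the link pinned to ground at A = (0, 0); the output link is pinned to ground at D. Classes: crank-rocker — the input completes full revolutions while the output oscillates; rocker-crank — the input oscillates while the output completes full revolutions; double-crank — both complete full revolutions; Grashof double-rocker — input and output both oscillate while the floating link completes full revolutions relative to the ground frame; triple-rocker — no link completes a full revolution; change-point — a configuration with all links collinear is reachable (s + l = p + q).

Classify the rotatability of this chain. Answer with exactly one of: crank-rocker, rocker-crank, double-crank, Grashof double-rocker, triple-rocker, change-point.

lengths: ground=12, input=11, coupler=2, output=12
sorted: s=2 (shortest), l=12 (longest), p+q=23
s + l = 14 vs p + q = 23
s + l < p + q (Grashof) with shortest = coupler link → Grashof double-rocker

Grashof double-rocker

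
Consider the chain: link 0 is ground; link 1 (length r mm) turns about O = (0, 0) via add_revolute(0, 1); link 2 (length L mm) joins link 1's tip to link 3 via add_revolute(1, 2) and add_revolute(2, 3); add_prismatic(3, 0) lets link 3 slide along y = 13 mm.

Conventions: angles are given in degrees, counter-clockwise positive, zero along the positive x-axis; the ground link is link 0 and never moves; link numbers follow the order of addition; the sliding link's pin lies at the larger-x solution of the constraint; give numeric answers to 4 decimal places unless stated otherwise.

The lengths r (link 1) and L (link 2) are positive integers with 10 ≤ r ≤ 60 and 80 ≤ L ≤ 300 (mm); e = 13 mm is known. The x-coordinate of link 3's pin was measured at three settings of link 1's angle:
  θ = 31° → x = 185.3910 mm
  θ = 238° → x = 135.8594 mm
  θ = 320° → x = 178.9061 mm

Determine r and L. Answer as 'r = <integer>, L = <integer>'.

constraint per measurement: (x − r cos θ)² + (r sin θ − e)² = L²
subtracting the θ₁ and θ₂ equations cancels the r² and L² terms:
r = (x₁² − x₂²) / (2[(x₁cos θ₁ + e sin θ₁) − (x₂cos θ₂ + e sin θ₂)]) = 32.0000 → r = 32
L² = (x₁ − r cos θ₁)² + (r sin θ₁ − e)² = 24964.0006 → L = 158.0000 → L = 158
check at θ₃=320°: x = 178.9061 (printed 178.9061) ✓

r = 32, L = 158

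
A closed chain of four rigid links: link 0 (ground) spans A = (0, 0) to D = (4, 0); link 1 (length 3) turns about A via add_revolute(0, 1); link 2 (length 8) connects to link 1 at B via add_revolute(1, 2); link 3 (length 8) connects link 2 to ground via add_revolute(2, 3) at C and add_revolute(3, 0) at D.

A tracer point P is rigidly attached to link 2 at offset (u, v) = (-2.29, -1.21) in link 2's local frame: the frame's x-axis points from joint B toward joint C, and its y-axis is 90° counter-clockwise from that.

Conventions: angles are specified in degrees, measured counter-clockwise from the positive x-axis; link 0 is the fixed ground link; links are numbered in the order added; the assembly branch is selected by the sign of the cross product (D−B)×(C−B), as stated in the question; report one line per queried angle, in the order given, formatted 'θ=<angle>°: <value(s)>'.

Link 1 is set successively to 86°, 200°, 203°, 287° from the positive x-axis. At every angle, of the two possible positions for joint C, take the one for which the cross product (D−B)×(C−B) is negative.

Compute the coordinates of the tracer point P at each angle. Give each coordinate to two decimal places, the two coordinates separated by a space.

A=(0,0), D=(4.00,0)
θ=86°: B = A + 3.00·(cos86°, sin86°) = (0.2093, 2.9927)
θ=86°: |BD| = 4.8297
θ=86°: circle(B,8.00) ∩ circle(D,8.00): a=2.4148, h=7.6268
θ=86°:   candidates: C₊=(6.8306,7.4825) cross=36.835; C₋=(-2.6213,-4.4898) cross=-36.835
θ=86°:   branch - wants cross < 0 → take C=(-2.6213,-4.4898) (cross=-36.835)
θ=86°: ex = (C−B)/|BC| = (-0.3538,-0.9353); ey = (0.9353,-0.3538)
θ=86°: P = B + -2.29·ex + -1.21·ey = (-0.1122,5.5627)
θ=200°: B = A + 3.00·(cos200°, sin200°) = (-2.8191, -1.0261)
θ=200°: |BD| = 6.8958
θ=200°: circle(B,8.00) ∩ circle(D,8.00): a=3.4479, h=7.2189
θ=200°:   candidates: C₊=(-0.4837,6.6255) cross=49.780; C₋=(1.6646,-7.6515) cross=-49.780
θ=200°:   branch - wants cross < 0 → take C=(1.6646,-7.6515) (cross=-49.780)
θ=200°: ex = (C−B)/|BC| = (0.5605,-0.8282); ey = (0.8282,0.5605)
θ=200°: P = B + -2.29·ex + -1.21·ey = (-5.1046,0.1923)
θ=203°: B = A + 3.00·(cos203°, sin203°) = (-2.7615, -1.1722)
θ=203°: |BD| = 6.8624
θ=203°: circle(B,8.00) ∩ circle(D,8.00): a=3.4312, h=7.2268
θ=203°:   candidates: C₊=(-0.6152,6.5345) cross=49.593; C₋=(1.8537,-7.7067) cross=-49.593
θ=203°:   branch - wants cross < 0 → take C=(1.8537,-7.7067) (cross=-49.593)
θ=203°: ex = (C−B)/|BC| = (0.5769,-0.8168); ey = (0.8168,0.5769)
θ=203°: P = B + -2.29·ex + -1.21·ey = (-5.0710,0.0003)
θ=287°: B = A + 3.00·(cos287°, sin287°) = (0.8771, -2.8689)
θ=287°: |BD| = 4.2406
θ=287°: circle(B,8.00) ∩ circle(D,8.00): a=2.1203, h=7.7139
θ=287°:   candidates: C₊=(-2.7801,4.2462) cross=32.712; C₋=(7.6572,-7.1151) cross=-32.712
θ=287°:   branch - wants cross < 0 → take C=(7.6572,-7.1151) (cross=-32.712)
θ=287°: ex = (C−B)/|BC| = (0.8475,-0.5308); ey = (0.5308,0.8475)
θ=287°: P = B + -2.29·ex + -1.21·ey = (-1.7059,-2.6789)

θ=86°: -0.11 5.56
θ=200°: -5.10 0.19
θ=203°: -5.07 0.00
θ=287°: -1.71 -2.68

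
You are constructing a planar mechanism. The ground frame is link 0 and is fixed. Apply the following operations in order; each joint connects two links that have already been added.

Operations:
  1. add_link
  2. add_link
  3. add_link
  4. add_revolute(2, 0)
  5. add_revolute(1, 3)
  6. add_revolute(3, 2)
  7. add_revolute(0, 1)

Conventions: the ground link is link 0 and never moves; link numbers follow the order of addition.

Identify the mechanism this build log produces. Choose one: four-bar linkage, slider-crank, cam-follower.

links: 4 (incl. ground); joints: 4 revolute, 0 prismatic, 0 higher (cam) pair, forming one closed loop
4 links in a single 4R loop → four-bar linkage

four-bar linkage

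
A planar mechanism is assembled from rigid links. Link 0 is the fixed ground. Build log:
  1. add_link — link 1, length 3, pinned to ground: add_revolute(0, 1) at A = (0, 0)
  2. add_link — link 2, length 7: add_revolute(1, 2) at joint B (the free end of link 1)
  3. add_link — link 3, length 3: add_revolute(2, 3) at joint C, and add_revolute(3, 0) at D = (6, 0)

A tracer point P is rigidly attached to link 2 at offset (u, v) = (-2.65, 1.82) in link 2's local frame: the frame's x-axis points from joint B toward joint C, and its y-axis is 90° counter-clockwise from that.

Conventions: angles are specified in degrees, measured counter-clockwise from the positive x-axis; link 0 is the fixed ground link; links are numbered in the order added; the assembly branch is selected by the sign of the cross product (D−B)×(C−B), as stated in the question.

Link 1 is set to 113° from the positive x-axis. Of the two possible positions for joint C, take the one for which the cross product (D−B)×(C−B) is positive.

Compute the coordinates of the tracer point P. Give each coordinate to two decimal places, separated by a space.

A=(0,0), D=(6.00,0)
B = A + 3.00·(cos113°, sin113°) = (-1.1722, 2.7615)
|BD| = 7.6855
circle(B,7.00) ∩ circle(D,3.00): a=6.4450, h=2.7316
  candidates: C₊=(5.8239,2.9948) cross=20.993; C₋=(3.8609,-2.1034) cross=-20.993
  branch + wants cross > 0 → take C=(5.8239,2.9948) (cross=20.993)
ex = (C−B)/|BC| = (0.9994,0.0333); ey = (-0.0333,0.9994)
P = B + -2.65·ex + 1.82·ey = (-3.8814,4.4922)

-3.88 4.49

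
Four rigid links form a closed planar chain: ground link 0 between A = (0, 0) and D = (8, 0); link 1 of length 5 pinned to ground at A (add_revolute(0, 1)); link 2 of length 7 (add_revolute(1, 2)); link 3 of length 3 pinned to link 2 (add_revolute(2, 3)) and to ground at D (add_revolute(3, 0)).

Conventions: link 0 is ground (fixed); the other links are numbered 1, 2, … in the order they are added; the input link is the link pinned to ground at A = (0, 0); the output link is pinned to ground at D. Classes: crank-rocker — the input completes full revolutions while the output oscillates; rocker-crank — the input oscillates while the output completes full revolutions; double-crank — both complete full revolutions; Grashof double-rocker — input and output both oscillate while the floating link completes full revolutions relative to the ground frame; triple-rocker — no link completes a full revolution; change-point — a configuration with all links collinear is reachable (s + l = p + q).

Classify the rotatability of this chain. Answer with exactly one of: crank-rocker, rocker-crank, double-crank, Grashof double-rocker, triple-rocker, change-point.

lengths: ground=8, input=5, coupler=7, output=3
sorted: s=3 (shortest), l=8 (longest), p+q=12
s + l = 11 vs p + q = 12
s + l < p + q (Grashof) with shortest = output link → rocker-crank

rocker-crank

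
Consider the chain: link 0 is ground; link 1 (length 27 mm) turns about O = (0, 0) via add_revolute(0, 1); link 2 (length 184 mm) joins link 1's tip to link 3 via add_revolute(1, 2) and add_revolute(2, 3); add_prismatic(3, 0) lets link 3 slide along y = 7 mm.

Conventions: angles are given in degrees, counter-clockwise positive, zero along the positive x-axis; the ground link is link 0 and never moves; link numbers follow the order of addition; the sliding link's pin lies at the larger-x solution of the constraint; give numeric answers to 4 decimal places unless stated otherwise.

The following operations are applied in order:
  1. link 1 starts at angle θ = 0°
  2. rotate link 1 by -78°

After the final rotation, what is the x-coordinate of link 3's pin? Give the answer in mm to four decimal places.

geometry: r = 27 mm, L = 184 mm, e = 7 mm; θ starts at 0°
rotate link 1 by -78°: θ ← 0° -78° = -78°
crank pin P = (r cos θ, r sin θ) = (5.613616, -26.409985)
h = r sin θ − e = -26.409985 − 7 = -33.409985
x = r cos θ + √(L² − h²) = 5.613616 + 180.941352 = 186.554968

186.5550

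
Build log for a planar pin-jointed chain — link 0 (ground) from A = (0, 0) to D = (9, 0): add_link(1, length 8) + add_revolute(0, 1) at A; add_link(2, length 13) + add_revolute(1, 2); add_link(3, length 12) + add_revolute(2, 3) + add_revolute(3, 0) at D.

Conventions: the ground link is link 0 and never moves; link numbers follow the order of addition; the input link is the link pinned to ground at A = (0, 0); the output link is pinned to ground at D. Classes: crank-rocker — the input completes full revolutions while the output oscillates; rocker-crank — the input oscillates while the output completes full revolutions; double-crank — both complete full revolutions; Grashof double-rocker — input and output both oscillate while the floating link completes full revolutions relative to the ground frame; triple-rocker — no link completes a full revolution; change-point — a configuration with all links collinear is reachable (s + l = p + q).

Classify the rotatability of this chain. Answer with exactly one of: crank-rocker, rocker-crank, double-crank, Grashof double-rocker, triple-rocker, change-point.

lengths: ground=9, input=8, coupler=13, output=12
sorted: s=8 (shortest), l=13 (longest), p+q=21
s + l = 21 vs p + q = 21
s + l = p + q → change-point (collinear configuration reachable)

change-point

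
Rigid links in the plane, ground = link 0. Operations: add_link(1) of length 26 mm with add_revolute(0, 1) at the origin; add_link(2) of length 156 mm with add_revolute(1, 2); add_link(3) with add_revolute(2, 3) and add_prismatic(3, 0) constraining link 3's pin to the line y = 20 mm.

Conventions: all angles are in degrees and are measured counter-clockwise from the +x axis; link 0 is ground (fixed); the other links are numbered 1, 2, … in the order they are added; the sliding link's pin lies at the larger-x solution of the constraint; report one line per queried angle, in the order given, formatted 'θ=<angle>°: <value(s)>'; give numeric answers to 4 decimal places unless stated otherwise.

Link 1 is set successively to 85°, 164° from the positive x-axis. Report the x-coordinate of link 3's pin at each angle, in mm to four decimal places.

geometry: r = 26 mm, L = 156 mm, e = 20 mm
θ=85°: crank pin P = (r cos θ, r sin θ) = (2.266049, 25.901062)
θ=85°: h = r sin θ − e = 25.901062 − 20 = 5.901062
θ=85°: x = r cos θ + √(L² − h²) = 2.266049 + 155.888349 = 158.154399
θ=164°: crank pin P = (r cos θ, r sin θ) = (-24.992804, 7.166571)
θ=164°: h = r sin θ − e = 7.166571 − 20 = -12.833429
θ=164°: x = r cos θ + √(L² − h²) = -24.992804 + 155.471229 = 130.478425

θ=85°: 158.1544
θ=164°: 130.4784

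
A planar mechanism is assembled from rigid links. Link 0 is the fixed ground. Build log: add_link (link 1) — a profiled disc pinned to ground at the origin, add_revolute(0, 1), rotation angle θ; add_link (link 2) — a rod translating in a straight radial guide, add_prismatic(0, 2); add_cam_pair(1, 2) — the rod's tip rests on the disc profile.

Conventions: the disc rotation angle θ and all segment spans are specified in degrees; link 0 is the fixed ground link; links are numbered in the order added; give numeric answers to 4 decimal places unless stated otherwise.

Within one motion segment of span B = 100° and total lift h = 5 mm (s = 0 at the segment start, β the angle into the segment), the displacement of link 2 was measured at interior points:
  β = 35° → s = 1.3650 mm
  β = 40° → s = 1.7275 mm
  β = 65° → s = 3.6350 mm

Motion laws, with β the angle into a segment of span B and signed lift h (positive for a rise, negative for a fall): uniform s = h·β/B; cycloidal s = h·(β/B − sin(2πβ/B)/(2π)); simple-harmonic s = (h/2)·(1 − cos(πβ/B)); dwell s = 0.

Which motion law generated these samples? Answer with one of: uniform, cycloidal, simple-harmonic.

candidates at β/B = r: uniform s = h·r (linear in β); cycloidal s = h·(r − sin(2πr)/(2π)); simple-harmonic s = (h/2)(1 − cos(πr))
β=35°: printed 1.3650 | uniform 1.7500, cycloidal 1.1062, simple-harmonic 1.3650
β=40°: printed 1.7275 | uniform 2.0000, cycloidal 1.5323, simple-harmonic 1.7275
β=65°: printed 3.6350 | uniform 3.2500, cycloidal 3.8938, simple-harmonic 3.6350
only one law matches every sample → simple-harmonic

simple-harmonic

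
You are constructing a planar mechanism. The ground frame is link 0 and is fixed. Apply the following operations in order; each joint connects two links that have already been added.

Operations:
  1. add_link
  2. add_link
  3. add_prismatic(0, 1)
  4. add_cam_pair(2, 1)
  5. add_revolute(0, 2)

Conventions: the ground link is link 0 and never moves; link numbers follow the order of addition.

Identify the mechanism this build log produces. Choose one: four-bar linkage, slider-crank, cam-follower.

links: 3 (incl. ground); joints: 1 revolute, 1 prismatic, 1 higher (cam) pair, forming one closed loop
3 links, revolute + prismatic + higher pair in one loop → cam-follower

cam-follower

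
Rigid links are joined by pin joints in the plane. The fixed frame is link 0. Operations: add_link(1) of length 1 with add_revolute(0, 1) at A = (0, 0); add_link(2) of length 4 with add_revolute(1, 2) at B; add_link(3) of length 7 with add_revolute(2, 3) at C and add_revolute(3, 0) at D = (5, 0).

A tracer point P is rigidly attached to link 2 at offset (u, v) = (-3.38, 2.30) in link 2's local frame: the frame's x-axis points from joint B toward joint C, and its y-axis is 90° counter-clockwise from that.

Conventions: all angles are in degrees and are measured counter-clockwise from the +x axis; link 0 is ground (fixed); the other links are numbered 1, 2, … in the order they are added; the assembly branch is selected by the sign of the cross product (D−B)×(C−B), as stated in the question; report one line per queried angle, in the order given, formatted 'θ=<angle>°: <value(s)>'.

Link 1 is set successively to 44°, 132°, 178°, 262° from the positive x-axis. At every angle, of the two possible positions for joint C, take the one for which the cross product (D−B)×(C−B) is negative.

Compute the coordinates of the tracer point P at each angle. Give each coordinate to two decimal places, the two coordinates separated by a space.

A=(0,0), D=(5.00,0)
θ=44°: B = A + 1.00·(cos44°, sin44°) = (0.7193, 0.6947)
θ=44°: |BD| = 4.3367
θ=44°: circle(B,4.00) ∩ circle(D,7.00): a=-1.6364, h=3.6499
θ=44°:   candidates: C₊=(-0.3113,4.5596) cross=15.829; C₋=(-1.4806,-2.6460) cross=-15.829
θ=44°:   branch - wants cross < 0 → take C=(-1.4806,-2.6460) (cross=-15.829)
θ=44°: ex = (C−B)/|BC| = (-0.5500,-0.8352); ey = (0.8352,-0.5500)
θ=44°: P = B + -3.38·ex + 2.30·ey = (4.4992,2.2525)
θ=132°: B = A + 1.00·(cos132°, sin132°) = (-0.6691, 0.7431)
θ=132°: |BD| = 5.7176
θ=132°: circle(B,4.00) ∩ circle(D,7.00): a=-0.0270, h=3.9999
θ=132°:   candidates: C₊=(-0.1760,4.7126) cross=22.870; C₋=(-1.2158,-3.2193) cross=-22.870
θ=132°:   branch - wants cross < 0 → take C=(-1.2158,-3.2193) (cross=-22.870)
θ=132°: ex = (C−B)/|BC| = (-0.1367,-0.9906); ey = (0.9906,-0.1367)
θ=132°: P = B + -3.38·ex + 2.30·ey = (2.0712,3.7771)
θ=178°: B = A + 1.00·(cos178°, sin178°) = (-0.9994, 0.0349)
θ=178°: |BD| = 5.9995
θ=178°: circle(B,4.00) ∩ circle(D,7.00): a=0.2495, h=3.9922
θ=178°:   candidates: C₊=(-0.7267,4.0256) cross=23.951; C₋=(-0.7731,-3.9587) cross=-23.951
θ=178°:   branch - wants cross < 0 → take C=(-0.7731,-3.9587) (cross=-23.951)
θ=178°: ex = (C−B)/|BC| = (0.0566,-0.9984); ey = (0.9984,0.0566)
θ=178°: P = B + -3.38·ex + 2.30·ey = (1.1057,3.5396)
θ=262°: B = A + 1.00·(cos262°, sin262°) = (-0.1392, -0.9903)
θ=262°: |BD| = 5.2337
θ=262°: circle(B,4.00) ∩ circle(D,7.00): a=-0.5358, h=3.9640
θ=262°:   candidates: C₊=(-1.4153,2.8007) cross=20.746; C₋=(0.0847,-4.9840) cross=-20.746
θ=262°:   branch - wants cross < 0 → take C=(0.0847,-4.9840) (cross=-20.746)
θ=262°: ex = (C−B)/|BC| = (0.0560,-0.9984); ey = (0.9984,0.0560)
θ=262°: P = B + -3.38·ex + 2.30·ey = (1.9680,2.5132)

θ=44°: 4.50 2.25
θ=132°: 2.07 3.78
θ=178°: 1.11 3.54
θ=262°: 1.97 2.51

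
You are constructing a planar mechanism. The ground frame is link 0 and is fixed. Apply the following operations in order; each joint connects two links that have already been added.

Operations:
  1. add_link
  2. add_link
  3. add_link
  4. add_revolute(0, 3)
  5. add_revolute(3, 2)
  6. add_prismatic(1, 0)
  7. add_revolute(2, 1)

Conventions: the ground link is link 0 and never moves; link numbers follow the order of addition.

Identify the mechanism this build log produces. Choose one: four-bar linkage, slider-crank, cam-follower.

links: 4 (incl. ground); joints: 3 revolute, 1 prismatic, 0 higher (cam) pair, forming one closed loop
4 links, 3 revolutes + 1 prismatic in one loop → slider-crank

slider-crank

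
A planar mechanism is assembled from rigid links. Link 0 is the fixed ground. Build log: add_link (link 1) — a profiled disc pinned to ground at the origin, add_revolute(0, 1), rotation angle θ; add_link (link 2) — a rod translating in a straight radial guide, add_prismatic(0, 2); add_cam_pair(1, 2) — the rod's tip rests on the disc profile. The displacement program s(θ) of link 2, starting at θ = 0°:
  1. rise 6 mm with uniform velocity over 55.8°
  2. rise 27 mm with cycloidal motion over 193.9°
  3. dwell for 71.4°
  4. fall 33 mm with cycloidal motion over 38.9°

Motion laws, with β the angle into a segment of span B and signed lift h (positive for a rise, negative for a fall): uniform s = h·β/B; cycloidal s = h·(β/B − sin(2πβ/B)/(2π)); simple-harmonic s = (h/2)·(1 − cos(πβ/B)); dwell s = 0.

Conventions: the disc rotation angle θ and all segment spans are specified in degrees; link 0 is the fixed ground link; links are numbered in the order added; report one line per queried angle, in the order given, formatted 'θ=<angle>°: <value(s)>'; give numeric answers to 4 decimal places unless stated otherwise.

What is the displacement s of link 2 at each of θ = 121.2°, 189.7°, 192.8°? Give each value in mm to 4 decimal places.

seg 1 [0°–55.8°] uniform, h=6: full span → s += 6 → s = 6.0000
seg 2 [55.8°–249.7°] cycloidal, h=27: θ=121.2° here. β=65.4, B=193.9. 27·(0.3373 − sin(2π·0.3373)/(2π)) = 5.4398 → s = 11.4398
seg 2 [55.8°–249.7°] cycloidal, h=27: θ=189.7° here. β=133.9, B=193.9. 27·(0.6906 − sin(2π·0.6906)/(2π)) = 22.6462 → s = 28.6462
seg 2 [55.8°–249.7°] cycloidal, h=27: θ=192.8° here. β=137, B=193.9. 27·(0.7065 − sin(2π·0.7065)/(2π)) = 23.2149 → s = 29.2149

θ=121.2°: 11.4398
θ=189.7°: 28.6462
θ=192.8°: 29.2149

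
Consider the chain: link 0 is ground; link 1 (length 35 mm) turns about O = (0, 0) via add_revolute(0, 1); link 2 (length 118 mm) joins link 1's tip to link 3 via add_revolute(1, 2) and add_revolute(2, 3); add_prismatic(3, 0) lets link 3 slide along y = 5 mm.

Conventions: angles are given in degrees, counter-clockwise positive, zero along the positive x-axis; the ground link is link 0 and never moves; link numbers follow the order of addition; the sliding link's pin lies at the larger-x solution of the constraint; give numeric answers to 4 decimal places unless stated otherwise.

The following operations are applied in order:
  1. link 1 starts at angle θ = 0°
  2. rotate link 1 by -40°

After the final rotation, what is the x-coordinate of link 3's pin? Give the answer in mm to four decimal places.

geometry: r = 35 mm, L = 118 mm, e = 5 mm; θ starts at 0°
rotate link 1 by -40°: θ ← 0° -40° = -40°
crank pin P = (r cos θ, r sin θ) = (26.811556, -22.497566)
h = r sin θ − e = -22.497566 − 5 = -27.497566
x = r cos θ + √(L² − h²) = 26.811556 + 114.751400 = 141.562956

141.5630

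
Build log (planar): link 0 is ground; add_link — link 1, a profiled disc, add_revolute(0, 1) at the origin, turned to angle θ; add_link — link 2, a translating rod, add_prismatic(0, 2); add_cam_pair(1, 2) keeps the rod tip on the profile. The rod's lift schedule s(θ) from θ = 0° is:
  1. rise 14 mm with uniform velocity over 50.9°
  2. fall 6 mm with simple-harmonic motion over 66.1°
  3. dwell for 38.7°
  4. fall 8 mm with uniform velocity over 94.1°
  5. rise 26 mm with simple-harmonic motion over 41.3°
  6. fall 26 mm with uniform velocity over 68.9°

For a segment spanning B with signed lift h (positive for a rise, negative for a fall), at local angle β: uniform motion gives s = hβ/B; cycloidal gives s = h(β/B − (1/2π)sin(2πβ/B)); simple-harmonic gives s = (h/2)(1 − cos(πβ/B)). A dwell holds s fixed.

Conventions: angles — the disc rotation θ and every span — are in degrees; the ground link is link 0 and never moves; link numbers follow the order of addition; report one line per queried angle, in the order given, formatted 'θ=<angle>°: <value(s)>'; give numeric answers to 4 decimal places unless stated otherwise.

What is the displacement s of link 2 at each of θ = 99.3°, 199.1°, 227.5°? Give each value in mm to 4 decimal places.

seg 1 [0°–50.9°] uniform, h=14: full span → s += 14 → s = 14.0000
seg 2 [50.9°–117°] simple-harmonic, h=-6: θ=99.3° here. β=48.4, B=66.1. -6/2·(1 − cos(π·0.7322)) = -4.9996 → s = 9.0004
seg 2 [50.9°–117°] simple-harmonic, h=-6: full span → s += -6 → s = 8.0000
seg 3 [117°–155.7°] dwell: s stays 8.0000
seg 4 [155.7°–249.8°] uniform, h=-8: θ=199.1° here. β=43.4, B=94.1. -8·43.4/94.1 = -3.6897 → s = 4.3103
seg 4 [155.7°–249.8°] uniform, h=-8: θ=227.5° here. β=71.8, B=94.1. -8·71.8/94.1 = -6.1041 → s = 1.8959

θ=99.3°: 9.0004
θ=199.1°: 4.3103
θ=227.5°: 1.8959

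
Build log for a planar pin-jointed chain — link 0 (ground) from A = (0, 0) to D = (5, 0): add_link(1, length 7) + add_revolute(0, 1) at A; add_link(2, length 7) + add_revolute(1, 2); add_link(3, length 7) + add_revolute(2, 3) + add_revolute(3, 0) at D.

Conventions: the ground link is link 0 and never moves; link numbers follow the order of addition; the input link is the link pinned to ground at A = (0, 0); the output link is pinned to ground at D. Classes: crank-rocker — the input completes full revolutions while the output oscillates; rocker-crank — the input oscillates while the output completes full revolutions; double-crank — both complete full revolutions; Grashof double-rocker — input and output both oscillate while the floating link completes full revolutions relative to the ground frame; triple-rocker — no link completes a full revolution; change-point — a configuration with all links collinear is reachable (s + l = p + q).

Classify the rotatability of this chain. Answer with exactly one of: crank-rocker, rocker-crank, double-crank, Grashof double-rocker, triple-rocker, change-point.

lengths: ground=5, input=7, coupler=7, output=7
sorted: s=5 (shortest), l=7 (longest), p+q=14
s + l = 12 vs p + q = 14
s + l < p + q (Grashof) with shortest = ground link → double-crank

double-crank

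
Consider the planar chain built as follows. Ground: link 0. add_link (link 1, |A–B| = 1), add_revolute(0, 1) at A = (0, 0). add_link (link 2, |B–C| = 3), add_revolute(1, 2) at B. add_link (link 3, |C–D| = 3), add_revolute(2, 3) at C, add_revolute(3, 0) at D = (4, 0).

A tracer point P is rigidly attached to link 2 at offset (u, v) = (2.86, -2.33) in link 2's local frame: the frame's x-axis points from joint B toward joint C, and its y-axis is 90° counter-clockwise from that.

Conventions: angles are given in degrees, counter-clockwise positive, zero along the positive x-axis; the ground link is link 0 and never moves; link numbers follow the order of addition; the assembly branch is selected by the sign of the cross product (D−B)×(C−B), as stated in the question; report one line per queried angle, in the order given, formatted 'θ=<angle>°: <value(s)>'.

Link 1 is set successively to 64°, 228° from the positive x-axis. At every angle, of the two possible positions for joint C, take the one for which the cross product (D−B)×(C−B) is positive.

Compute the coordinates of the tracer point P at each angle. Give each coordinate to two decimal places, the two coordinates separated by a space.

A=(0,0), D=(4.00,0)
θ=64°: B = A + 1.00·(cos64°, sin64°) = (0.4384, 0.8988)
θ=64°: |BD| = 3.6733
θ=64°: circle(B,3.00) ∩ circle(D,3.00): a=1.8366, h=2.3721
θ=64°:   candidates: C₊=(2.7996,2.7494) cross=8.713; C₋=(1.6388,-1.8506) cross=-8.713
θ=64°:   branch + wants cross > 0 → take C=(2.7996,2.7494) (cross=8.713)
θ=64°: ex = (C−B)/|BC| = (0.7871,0.6169); ey = (-0.6169,0.7871)
θ=64°: P = B + 2.86·ex + -2.33·ey = (4.1267,0.8291)
θ=228°: B = A + 1.00·(cos228°, sin228°) = (-0.6691, -0.7431)
θ=228°: |BD| = 4.7279
θ=228°: circle(B,3.00) ∩ circle(D,3.00): a=2.3640, h=1.8471
θ=228°:   candidates: C₊=(1.3751,1.4526) cross=8.733; C₋=(1.9558,-2.1957) cross=-8.733
θ=228°:   branch + wants cross > 0 → take C=(1.3751,1.4526) (cross=8.733)
θ=228°: ex = (C−B)/|BC| = (0.6814,0.7319); ey = (-0.7319,0.6814)
θ=228°: P = B + 2.86·ex + -2.33·ey = (2.9850,-0.2376)

θ=64°: 4.13 0.83
θ=228°: 2.99 -0.24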